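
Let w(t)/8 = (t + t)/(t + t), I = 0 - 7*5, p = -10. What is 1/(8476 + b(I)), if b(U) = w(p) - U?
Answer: 1/8519 ≈ 0.00011738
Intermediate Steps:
I = -35 (I = 0 - 35 = -35)
w(t) = 8 (w(t) = 8*((t + t)/(t + t)) = 8*((2*t)/((2*t))) = 8*((2*t)*(1/(2*t))) = 8*1 = 8)
b(U) = 8 - U
1/(8476 + b(I)) = 1/(8476 + (8 - 1*(-35))) = 1/(8476 + (8 + 35)) = 1/(8476 + 43) = 1/8519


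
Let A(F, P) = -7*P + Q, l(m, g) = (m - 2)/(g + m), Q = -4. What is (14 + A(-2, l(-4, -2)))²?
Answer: 9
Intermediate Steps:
l(m, g) = (-2 + m)/(g + m)
A(F, P) = -4 - 7*P (A(F, P) = -7*P - 4 = -4 - 7*P)
(14 + A(-2, l(-4, -2)))² = (14 + (-4 - 7*(-2 - 4)/(-2 - 4)))² = (14 + (-4 - 7*(-6)/(-6)))² = (14 + (-4 - (-7)*(-6)/6))² = (14 + (-4 - 7*1))² = (14 + (-4 - 7))² = (14 - 11)² = 3² = 9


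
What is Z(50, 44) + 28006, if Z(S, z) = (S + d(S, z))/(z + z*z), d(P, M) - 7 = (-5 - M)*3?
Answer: 616131/22 ≈ 28006.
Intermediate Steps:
d(P, M) = -8 - 3*M (d(P, M) = 7 + (-5 - M)*3 = 7 + (-15 - 3*M) = -8 - 3*M)
Z(S, z) = (-8 + S - 3*z)/(z + z²) (Z(S, z) = (S + (-8 - 3*z))/(z + z*z) = (-8 + S - 3*z)/(z + z²))
Z(50, 44) + 28006 = (-8 + 50 - 3*44)/(44*(1 + 44)) + 28006 = (1/44)*(-8 + 50 - 132)/45 + 28006 = (1/44)*(1/45)*(-90) + 28006 = -1/22 + 28006 = 616131/22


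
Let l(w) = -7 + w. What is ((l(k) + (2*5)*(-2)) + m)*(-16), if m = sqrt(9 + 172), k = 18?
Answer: 144 - 16*sqrt(181) ≈ -71.258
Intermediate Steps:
m = sqrt(181) ≈ 13.454
((l(k) + (2*5)*(-2)) + m)*(-16) = (((-7 + 18) + (2*5)*(-2)) + sqrt(181))*(-16) = ((11 + 10*(-2)) + sqrt(181))*(-16) = ((11 - 20) + sqrt(181))*(-16) = (-9 + sqrt(181))*(-16) = 144 - 16*sqrt(181)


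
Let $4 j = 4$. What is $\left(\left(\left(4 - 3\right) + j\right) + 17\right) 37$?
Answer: $703$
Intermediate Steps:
$j = 1$ ($j = \frac{1}{4} \cdot 4 = 1$)
$\left(\left(\left(4 - 3\right) + j\right) + 17\right) 37 = \left(\left(\left(4 - 3\right) + 1\right) + 17\right) 37 = \left(\left(1 + 1\right) + 17\right) 37 = \left(2 + 17\right) 37 = 19 \cdot 37 = 703$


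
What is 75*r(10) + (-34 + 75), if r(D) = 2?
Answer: 191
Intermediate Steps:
75*r(10) + (-34 + 75) = 75*2 + (-34 + 75) = 150 + 41 = 191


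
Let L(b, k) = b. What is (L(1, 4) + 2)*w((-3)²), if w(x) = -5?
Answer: -15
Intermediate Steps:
(L(1, 4) + 2)*w((-3)²) = (1 + 2)*(-5) = 3*(-5) = -15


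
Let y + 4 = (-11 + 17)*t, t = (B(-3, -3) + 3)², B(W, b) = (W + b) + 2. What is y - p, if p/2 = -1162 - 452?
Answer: 3230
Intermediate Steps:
B(W, b) = 2 + W + b
t = 1 (t = ((2 - 3 - 3) + 3)² = (-4 + 3)² = (-1)² = 1)
p = -3228 (p = 2*(-1162 - 452) = 2*(-1614) = -3228)
y = 2 (y = -4 + (-11 + 17)*1 = -4 + 6*1 = -4 + 6 = 2)
y - p = 2 - 1*(-3228) = 2 + 3228 = 3230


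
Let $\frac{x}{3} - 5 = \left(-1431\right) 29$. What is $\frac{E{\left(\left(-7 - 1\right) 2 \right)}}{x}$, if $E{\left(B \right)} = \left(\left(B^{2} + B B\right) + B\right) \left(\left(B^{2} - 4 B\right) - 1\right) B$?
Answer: $\frac{1265792}{62241} \approx 20.337$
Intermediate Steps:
$x = -124482$ ($x = 15 + 3 \left(\left(-1431\right) 29\right) = 15 + 3 \left(-41499\right) = 15 - 124497 = -124482$)
$E{\left(B \right)} = B \left(B + 2 B^{2}\right) \left(-1 + B^{2} - 4 B\right)$ ($E{\left(B \right)} = \left(\left(B^{2} + B^{2}\right) + B\right) \left(-1 + B^{2} - 4 B\right) B = \left(2 B^{2} + B\right) \left(-1 + B^{2} - 4 B\right) B = \left(B + 2 B^{2}\right) \left(-1 + B^{2} - 4 B\right) B = B \left(B + 2 B^{2}\right) \left(-1 + B^{2} - 4 B\right)$)
$\frac{E{\left(\left(-7 - 1\right) 2 \right)}}{x} = \frac{\left(\left(-7 - 1\right) 2\right)^{2} \left(-1 - 7 \left(\left(-7 - 1\right) 2\right)^{2} - 6 \left(-7 - 1\right) 2 + 2 \left(\left(-7 - 1\right) 2\right)^{3}\right)}{-124482} = \left(\left(-8\right) 2\right)^{2} \left(-1 - 7 \left(\left(-8\right) 2\right)^{2} - 6 \left(\left(-8\right) 2\right) + 2 \left(\left(-8\right) 2\right)^{3}\right) \left(- \frac{1}{124482}\right) = \left(-16\right)^{2} \left(-1 - 7 \left(-16\right)^{2} - -96 + 2 \left(-16\right)^{3}\right) \left(- \frac{1}{124482}\right) = 256 \left(-1 - 1792 + 96 + 2 \left(-4096\right)\right) \left(- \frac{1}{124482}\right) = 256 \left(-1 - 1792 + 96 - 8192\right) \left(- \frac{1}{124482}\right) = 256 \left(-9889\right) \left(- \frac{1}{124482}\right) = \left(-2531584\right) \left(- \frac{1}{124482}\right) = \frac{1265792}{62241}$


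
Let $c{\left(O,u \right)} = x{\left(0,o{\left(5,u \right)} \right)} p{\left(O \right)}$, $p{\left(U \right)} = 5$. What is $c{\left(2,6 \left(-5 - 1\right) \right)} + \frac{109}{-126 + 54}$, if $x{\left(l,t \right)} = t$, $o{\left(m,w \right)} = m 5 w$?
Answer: $- \frac{324109}{72} \approx -4501.5$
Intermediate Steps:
$o{\left(m,w \right)} = 5 m w$
$c{\left(O,u \right)} = 125 u$ ($c{\left(O,u \right)} = 5 \cdot 5 u 5 = 25 u 5 = 125 u$)
$c{\left(2,6 \left(-5 - 1\right) \right)} + \frac{109}{-126 + 54} = 125 \cdot 6 \left(-5 - 1\right) + \frac{109}{-126 + 54} = 125 \cdot 6 \left(-6\right) + \frac{109}{-72} = 125 \left(-36\right) + 109 \left(- \frac{1}{72}\right) = -4500 - \frac{109}{72} = - \frac{324109}{72}$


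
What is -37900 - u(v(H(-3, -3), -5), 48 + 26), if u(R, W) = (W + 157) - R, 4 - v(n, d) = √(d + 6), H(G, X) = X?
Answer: -38128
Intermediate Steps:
v(n, d) = 4 - √(6 + d) (v(n, d) = 4 - √(d + 6) = 4 - √(6 + d))
u(R, W) = 157 + W - R (u(R, W) = (157 + W) - R = 157 + W - R)
-37900 - u(v(H(-3, -3), -5), 48 + 26) = -37900 - (157 + (48 + 26) - (4 - √(6 - 5))) = -37900 - (157 + 74 - (4 - √1)) = -37900 - (157 + 74 - (4 - 1*1)) = -37900 - (157 + 74 - (4 - 1)) = -37900 - (157 + 74 - 1*3) = -37900 - (157 + 74 - 3) = -37900 - 1*228 = -37900 - 228 = -38128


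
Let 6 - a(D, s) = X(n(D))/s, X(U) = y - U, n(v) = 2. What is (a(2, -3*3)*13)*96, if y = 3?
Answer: 22880/3 ≈ 7626.7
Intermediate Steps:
X(U) = 3 - U
a(D, s) = 6 - 1/s (a(D, s) = 6 - (3 - 1*2)/s = 6 - (3 - 2)/s = 6 - 1/s)
(a(2, -3*3)*13)*96 = ((6 - 1/((-3*3)))*13)*96 = ((6 - 1/(-9))*13)*96 = ((6 - 1*(-1/9))*13)*96 = ((6 + 1/9)*13)*96 = ((55/9)*13)*96 = (715/9)*96 = 22880/3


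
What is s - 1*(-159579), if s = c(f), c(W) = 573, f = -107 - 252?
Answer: 160152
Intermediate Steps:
f = -359
s = 573
s - 1*(-159579) = 573 - 1*(-159579) = 573 + 159579 = 160152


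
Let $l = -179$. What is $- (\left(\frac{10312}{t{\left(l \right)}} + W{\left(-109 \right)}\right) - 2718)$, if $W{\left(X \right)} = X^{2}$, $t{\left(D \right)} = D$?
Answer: $- \frac{1629865}{179} \approx -9105.4$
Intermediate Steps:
$- (\left(\frac{10312}{t{\left(l \right)}} + W{\left(-109 \right)}\right) - 2718) = - (\left(\frac{10312}{-179} + \left(-109\right)^{2}\right) - 2718) = - (\left(10312 \left(- \frac{1}{179}\right) + 11881\right) - 2718) = - (\left(- \frac{10312}{179} + 11881\right) - 2718) = - (\frac{2116387}{179} - 2718) = \left(-1\right) \frac{1629865}{179} = - \frac{1629865}{179}$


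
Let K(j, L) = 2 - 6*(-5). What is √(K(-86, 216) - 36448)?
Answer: 8*I*√569 ≈ 190.83*I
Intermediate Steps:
K(j, L) = 32 (K(j, L) = 2 + 30 = 32)
√(K(-86, 216) - 36448) = √(32 - 36448) = √(-36416) = 8*I*√569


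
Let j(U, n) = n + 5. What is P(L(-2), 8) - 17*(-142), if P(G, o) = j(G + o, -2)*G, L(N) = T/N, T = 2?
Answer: 2411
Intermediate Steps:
L(N) = 2/N
j(U, n) = 5 + n
P(G, o) = 3*G (P(G, o) = (5 - 2)*G = 3*G)
P(L(-2), 8) - 17*(-142) = 3*(2/(-2)) - 17*(-142) = 3*(2*(-½)) + 2414 = 3*(-1) + 2414 = -3 + 2414 = 2411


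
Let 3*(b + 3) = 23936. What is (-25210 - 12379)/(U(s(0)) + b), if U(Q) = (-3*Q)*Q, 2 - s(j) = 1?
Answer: -112767/23918 ≈ -4.7147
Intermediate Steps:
s(j) = 1 (s(j) = 2 - 1*1 = 2 - 1 = 1)
U(Q) = -3*Q**2
b = 23927/3 (b = -3 + (1/3)*23936 = -3 + 23936/3 = 23927/3 ≈ 7975.7)
(-25210 - 12379)/(U(s(0)) + b) = (-25210 - 12379)/(-3*1**2 + 23927/3) = -37589/(-3*1 + 23927/3) = -37589/(-3 + 23927/3) = -37589/23918/3 = -37589*3/23918 = -112767/23918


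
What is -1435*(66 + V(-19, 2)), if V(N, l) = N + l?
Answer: -70315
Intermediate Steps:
-1435*(66 + V(-19, 2)) = -1435*(66 + (-19 + 2)) = -1435*(66 - 17) = -1435*49 = -70315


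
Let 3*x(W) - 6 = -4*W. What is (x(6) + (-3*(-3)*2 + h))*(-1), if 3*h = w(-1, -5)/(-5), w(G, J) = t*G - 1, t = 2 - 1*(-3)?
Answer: -62/5 ≈ -12.400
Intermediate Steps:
t = 5 (t = 2 + 3 = 5)
x(W) = 2 - 4*W/3 (x(W) = 2 + (-4*W)/3 = 2 - 4*W/3)
w(G, J) = -1 + 5*G (w(G, J) = 5*G - 1 = -1 + 5*G)
h = ⅖ (h = ((-1 + 5*(-1))/(-5))/3 = ((-1 - 5)*(-⅕))/3 = (-6*(-⅕))/3 = (⅓)*(6/5) = ⅖ ≈ 0.40000)
(x(6) + (-3*(-3)*2 + h))*(-1) = ((2 - 4/3*6) + (-3*(-3)*2 + ⅖))*(-1) = ((2 - 8) + (9*2 + ⅖))*(-1) = (-6 + (18 + ⅖))*(-1) = (-6 + 92/5)*(-1) = (62/5)*(-1) = -62/5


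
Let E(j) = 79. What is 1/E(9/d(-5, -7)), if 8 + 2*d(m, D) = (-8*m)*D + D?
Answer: 1/79 ≈ 0.012658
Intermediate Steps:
d(m, D) = -4 + D/2 - 4*D*m (d(m, D) = -4 + ((-8*m)*D + D)/2 = -4 + (-8*D*m + D)/2 = -4 + (D - 8*D*m)/2 = -4 + (D/2 - 4*D*m) = -4 + D/2 - 4*D*m)
1/E(9/d(-5, -7)) = 1/79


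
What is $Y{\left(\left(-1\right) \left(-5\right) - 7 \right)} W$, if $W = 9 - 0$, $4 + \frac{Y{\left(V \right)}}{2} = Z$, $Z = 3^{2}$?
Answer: $90$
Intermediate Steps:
$Z = 9$
$Y{\left(V \right)} = 10$ ($Y{\left(V \right)} = -8 + 2 \cdot 9 = -8 + 18 = 10$)
$W = 9$ ($W = 9 + 0 = 9$)
$Y{\left(\left(-1\right) \left(-5\right) - 7 \right)} W = 10 \cdot 9 = 90$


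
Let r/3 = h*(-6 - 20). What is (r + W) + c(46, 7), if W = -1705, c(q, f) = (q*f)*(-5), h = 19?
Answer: -4797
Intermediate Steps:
r = -1482 (r = 3*(19*(-6 - 20)) = 3*(19*(-26)) = 3*(-494) = -1482)
c(q, f) = -5*f*q (c(q, f) = (f*q)*(-5) = -5*f*q)
(r + W) + c(46, 7) = (-1482 - 1705) - 5*7*46 = -3187 - 1610 = -4797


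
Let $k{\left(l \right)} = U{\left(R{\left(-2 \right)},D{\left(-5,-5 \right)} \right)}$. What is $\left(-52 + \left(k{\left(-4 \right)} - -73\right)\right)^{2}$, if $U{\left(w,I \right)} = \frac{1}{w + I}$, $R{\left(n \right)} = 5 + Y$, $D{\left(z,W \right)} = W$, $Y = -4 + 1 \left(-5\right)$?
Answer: $\frac{35344}{81} \approx 436.35$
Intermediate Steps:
$Y = -9$ ($Y = -4 - 5 = -9$)
$R{\left(n \right)} = -4$ ($R{\left(n \right)} = 5 - 9 = -4$)
$U{\left(w,I \right)} = \frac{1}{I + w}$
$k{\left(l \right)} = - \frac{1}{9}$ ($k{\left(l \right)} = \frac{1}{-5 - 4} = \frac{1}{-9} = - \frac{1}{9}$)
$\left(-52 + \left(k{\left(-4 \right)} - -73\right)\right)^{2} = \left(-52 - - \frac{656}{9}\right)^{2} = \left(-52 + \left(- \frac{1}{9} + 73\right)\right)^{2} = \left(-52 + \frac{656}{9}\right)^{2} = \left(\frac{188}{9}\right)^{2} = \frac{35344}{81}$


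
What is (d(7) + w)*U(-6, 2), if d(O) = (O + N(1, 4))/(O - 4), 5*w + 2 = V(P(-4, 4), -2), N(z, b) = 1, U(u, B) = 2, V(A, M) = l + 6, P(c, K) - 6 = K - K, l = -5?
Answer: 74/15 ≈ 4.9333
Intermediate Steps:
P(c, K) = 6 (P(c, K) = 6 + (K - K) = 6 + 0 = 6)
V(A, M) = 1 (V(A, M) = -5 + 6 = 1)
w = -1/5 (w = -2/5 + (1/5)*1 = -2/5 + 1/5 = -1/5 ≈ -0.20000)
d(O) = (1 + O)/(-4 + O) (d(O) = (O + 1)/(O - 4) = (1 + O)/(-4 + O))
(d(7) + w)*U(-6, 2) = ((1 + 7)/(-4 + 7) - 1/5)*2 = (8/3 - 1/5)*2 = (37/15)*2 = 74/15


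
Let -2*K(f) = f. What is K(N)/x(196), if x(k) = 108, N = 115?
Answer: -115/216 ≈ -0.53241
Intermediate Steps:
K(f) = -f/2
K(N)/x(196) = -½*115/108 = -115/2*1/108 = -115/216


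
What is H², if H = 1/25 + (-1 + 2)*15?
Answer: 141376/625 ≈ 226.20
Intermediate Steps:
H = 376/25 (H = 1/25 + 1*15 = 1/25 + 15 = 376/25 ≈ 15.040)
H² = (376/25)² = 141376/625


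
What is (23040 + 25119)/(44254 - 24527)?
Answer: 48159/19727 ≈ 2.4413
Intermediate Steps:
(23040 + 25119)/(44254 - 24527) = 48159/19727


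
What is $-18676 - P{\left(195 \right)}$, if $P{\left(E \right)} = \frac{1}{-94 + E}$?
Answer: $- \frac{1886277}{101} \approx -18676.0$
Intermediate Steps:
$-18676 - P{\left(195 \right)} = -18676 - \frac{1}{-94 + 195} = -18676 - \frac{1}{101} = - \frac{1886277}{101}$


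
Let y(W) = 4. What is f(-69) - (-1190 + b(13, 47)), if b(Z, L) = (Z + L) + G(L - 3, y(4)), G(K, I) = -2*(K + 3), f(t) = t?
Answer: 1155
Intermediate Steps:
G(K, I) = -6 - 2*K (G(K, I) = -2*(3 + K) = -6 - 2*K)
b(Z, L) = Z - L (b(Z, L) = (Z + L) + (-6 - 2*(L - 3)) = (L + Z) + (-6 - 2*(-3 + L)) = (L + Z) + (-6 + (6 - 2*L)) = (L + Z) - 2*L = Z - L)
f(-69) - (-1190 + b(13, 47)) = -69 - (-1190 + (13 - 1*47)) = -69 - (-1190 + (13 - 47)) = -69 - (-1190 - 34) = -69 - 1*(-1224) = -69 + 1224 = 1155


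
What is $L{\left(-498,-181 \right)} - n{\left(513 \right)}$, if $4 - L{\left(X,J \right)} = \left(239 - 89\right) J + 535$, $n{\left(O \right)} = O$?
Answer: $26106$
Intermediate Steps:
$L{\left(X,J \right)} = -531 - 150 J$ ($L{\left(X,J \right)} = 4 - \left(\left(239 - 89\right) J + 535\right) = 4 - \left(150 J + 535\right) = 4 - \left(535 + 150 J\right) = -531 - 150 J$)
$L{\left(-498,-181 \right)} - n{\left(513 \right)} = \left(-531 - -27150\right) - 513 = \left(-531 + 27150\right) - 513 = 26619 - 513 = 26106$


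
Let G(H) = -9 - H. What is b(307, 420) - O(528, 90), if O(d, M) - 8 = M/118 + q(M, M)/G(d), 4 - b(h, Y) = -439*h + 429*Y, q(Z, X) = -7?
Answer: -1438781291/31683 ≈ -45412.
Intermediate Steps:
b(h, Y) = 4 - 429*Y + 439*h (b(h, Y) = 4 - (-439*h + 429*Y) = 4 + (-429*Y + 439*h) = 4 - 429*Y + 439*h)
O(d, M) = 8 - 7/(-9 - d) + M/118 (O(d, M) = 8 + (M/118 - 7/(-9 - d)) = 8 + (-7/(-9 - d) + M/118) = 8 - 7/(-9 - d) + M/118)
b(307, 420) - O(528, 90) = (4 - 429*420 + 439*307) - (826 + (9 + 528)*(944 + 90))/(118*(9 + 528)) = (4 - 180180 + 134773) - (826 + 537*1034)/(118*537) = -45403 - (826 + 555258)/(118*537) = -45403 - 556084/(118*537) = -45403 - 1*278042/31683 = -45403 - 278042/31683 = -1438781291/31683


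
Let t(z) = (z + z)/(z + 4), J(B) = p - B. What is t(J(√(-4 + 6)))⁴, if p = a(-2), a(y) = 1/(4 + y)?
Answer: 4243472/28398241 - 525312*√2/28398241 ≈ 0.12327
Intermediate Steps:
p = ½ (p = 1/(4 - 2) = 1/2 = ½ ≈ 0.50000)
J(B) = ½ - B
t(z) = 2*z/(4 + z) (t(z) = (2*z)/(4 + z) = 2*z/(4 + z))
t(J(√(-4 + 6)))⁴ = (2*(½ - √(-4 + 6))/(4 + (½ - √(-4 + 6))))⁴ = (2*(½ - √2)/(4 + (½ - √2)))⁴ = (2*(½ - √2)/(9/2 - √2))⁴ = 16*(½ - √2)⁴/(9/2 - √2)⁴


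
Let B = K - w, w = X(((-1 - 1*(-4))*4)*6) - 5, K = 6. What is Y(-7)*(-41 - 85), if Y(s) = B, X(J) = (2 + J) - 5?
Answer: 7308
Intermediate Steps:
X(J) = -3 + J
w = 64 (w = (-3 + ((-1 - 1*(-4))*4)*6) - 5 = (-3 + ((-1 + 4)*4)*6) - 5 = (-3 + (3*4)*6) - 5 = (-3 + 12*6) - 5 = (-3 + 72) - 5 = 69 - 5 = 64)
B = -58 (B = 6 - 1*64 = 6 - 64 = -58)
Y(s) = -58
Y(-7)*(-41 - 85) = -58*(-41 - 85) = -58*(-126) = 7308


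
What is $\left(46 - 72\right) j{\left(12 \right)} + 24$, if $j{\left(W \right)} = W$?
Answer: $-288$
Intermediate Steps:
$\left(46 - 72\right) j{\left(12 \right)} + 24 = \left(46 - 72\right) 12 + 24 = \left(-26\right) 12 + 24 = -312 + 24 = -288$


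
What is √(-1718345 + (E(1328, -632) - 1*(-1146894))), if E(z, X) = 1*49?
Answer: I*√571402 ≈ 755.91*I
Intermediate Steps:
E(z, X) = 49
√(-1718345 + (E(1328, -632) - 1*(-1146894))) = √(-1718345 + (49 - 1*(-1146894))) = √(-1718345 + (49 + 1146894)) = √(-1718345 + 1146943) = √(-571402) = I*√571402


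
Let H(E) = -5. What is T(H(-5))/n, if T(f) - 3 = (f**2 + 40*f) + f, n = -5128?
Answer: 177/5128 ≈ 0.034516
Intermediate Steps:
T(f) = 3 + f**2 + 41*f (T(f) = 3 + ((f**2 + 40*f) + f) = 3 + (f**2 + 41*f) = 3 + f**2 + 41*f)
T(H(-5))/n = (3 + (-5)**2 + 41*(-5))/(-5128) = (3 + 25 - 205)*(-1/5128) = -177*(-1/5128) = 177/5128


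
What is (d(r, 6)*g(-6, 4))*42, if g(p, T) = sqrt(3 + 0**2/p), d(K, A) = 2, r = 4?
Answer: 84*sqrt(3) ≈ 145.49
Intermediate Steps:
g(p, T) = sqrt(3) (g(p, T) = sqrt(3 + 0/p) = sqrt(3 + 0) = sqrt(3))
(d(r, 6)*g(-6, 4))*42 = (2*sqrt(3))*42 = 84*sqrt(3)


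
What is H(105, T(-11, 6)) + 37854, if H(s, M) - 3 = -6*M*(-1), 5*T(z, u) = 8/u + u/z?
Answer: 2082187/55 ≈ 37858.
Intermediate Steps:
T(z, u) = 8/(5*u) + u/(5*z) (T(z, u) = (8/u + u/z)/5 = 8/(5*u) + u/(5*z))
H(s, M) = 3 + 6*M (H(s, M) = 3 - 6*M*(-1) = 3 + 6*M)
H(105, T(-11, 6)) + 37854 = (3 + 6*((8/5)/6 + (⅕)*6/(-11))) + 37854 = (3 + 6*((8/5)*(⅙) + (⅕)*6*(-1/11))) + 37854 = (3 + 6*(4/15 - 6/55)) + 37854 = (3 + 6*(26/165)) + 37854 = (3 + 52/55) + 37854 = 217/55 + 37854 = 2082187/55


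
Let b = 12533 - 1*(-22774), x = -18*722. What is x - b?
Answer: -48303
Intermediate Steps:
x = -12996
b = 35307 (b = 12533 + 22774 = 35307)
x - b = -12996 - 1*35307 = -12996 - 35307 = -48303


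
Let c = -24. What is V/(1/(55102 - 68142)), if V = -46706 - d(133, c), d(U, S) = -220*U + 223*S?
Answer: 157705760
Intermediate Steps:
V = -12094 (V = -46706 - (-220*133 + 223*(-24)) = -46706 - (-29260 - 5352) = -46706 - 1*(-34612) = -46706 + 34612 = -12094)
V/(1/(55102 - 68142)) = -12094/(1/(55102 - 68142)) = -12094/(1/(-13040)) = -12094/(-1/13040) = -12094*(-13040) = 157705760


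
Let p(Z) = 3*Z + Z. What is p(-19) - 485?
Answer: -561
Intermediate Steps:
p(Z) = 4*Z
p(-19) - 485 = 4*(-19) - 485 = -76 - 485 = -561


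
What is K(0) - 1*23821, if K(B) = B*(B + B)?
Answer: -23821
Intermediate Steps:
K(B) = 2*B² (K(B) = B*(2*B) = 2*B²)
K(0) - 1*23821 = 2*0² - 1*23821 = 2*0 - 23821 = 0 - 23821 = -23821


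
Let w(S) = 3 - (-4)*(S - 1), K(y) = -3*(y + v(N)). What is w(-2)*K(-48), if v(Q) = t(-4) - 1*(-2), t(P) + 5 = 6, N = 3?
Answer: -1215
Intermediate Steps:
t(P) = 1 (t(P) = -5 + 6 = 1)
v(Q) = 3 (v(Q) = 1 - 1*(-2) = 1 + 2 = 3)
K(y) = -9 - 3*y (K(y) = -3*(y + 3) = -3*(3 + y) = -9 - 3*y)
w(S) = -1 + 4*S (w(S) = 3 - (-4)*(-1 + S) = 3 - (4 - 4*S) = 3 + (-4 + 4*S) = -1 + 4*S)
w(-2)*K(-48) = (-1 + 4*(-2))*(-9 - 3*(-48)) = (-1 - 8)*(-9 + 144) = -9*135 = -1215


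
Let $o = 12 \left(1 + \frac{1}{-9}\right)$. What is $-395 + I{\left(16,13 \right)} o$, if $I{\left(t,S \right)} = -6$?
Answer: $-459$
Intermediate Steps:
$o = \frac{32}{3}$ ($o = 12 \left(1 - \frac{1}{9}\right) = 12 \cdot \frac{8}{9} = \frac{32}{3} \approx 10.667$)
$-395 + I{\left(16,13 \right)} o = -395 - 64 = -459$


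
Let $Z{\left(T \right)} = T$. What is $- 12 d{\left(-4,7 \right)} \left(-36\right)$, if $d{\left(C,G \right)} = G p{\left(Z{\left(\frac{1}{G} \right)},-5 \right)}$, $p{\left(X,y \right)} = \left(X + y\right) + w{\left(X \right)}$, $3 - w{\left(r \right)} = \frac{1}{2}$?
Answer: $-7128$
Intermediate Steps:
$w{\left(r \right)} = \frac{5}{2}$ ($w{\left(r \right)} = 3 - \frac{1}{2} = \frac{5}{2}$)
$p{\left(X,y \right)} = \frac{5}{2} + X + y$ ($p{\left(X,y \right)} = \left(X + y\right) + \frac{5}{2} = \frac{5}{2} + X + y$)
$d{\left(C,G \right)} = G \left(- \frac{5}{2} + \frac{1}{G}\right)$ ($d{\left(C,G \right)} = G \left(\frac{5}{2} + \frac{1}{G} - 5\right) = G \left(- \frac{5}{2} + \frac{1}{G}\right)$)
$- 12 d{\left(-4,7 \right)} \left(-36\right) = - 12 \left(1 - \frac{35}{2}\right) \left(-36\right) = \left(-12\right) \left(- \frac{33}{2}\right) \left(-36\right) = 198 \left(-36\right) = -7128$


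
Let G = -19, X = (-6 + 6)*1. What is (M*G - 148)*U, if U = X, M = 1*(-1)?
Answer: 0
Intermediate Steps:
X = 0 (X = 0*1 = 0)
M = -1
U = 0
(M*G - 148)*U = (-1*(-19) - 148)*0 = (19 - 148)*0 = -129*0 = 0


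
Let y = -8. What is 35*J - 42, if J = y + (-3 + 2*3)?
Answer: -217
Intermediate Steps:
J = -5 (J = -8 + (-3 + 2*3) = -8 + (-3 + 6) = -8 + 3 = -5)
35*J - 42 = 35*(-5) - 42 = -175 - 42 = -217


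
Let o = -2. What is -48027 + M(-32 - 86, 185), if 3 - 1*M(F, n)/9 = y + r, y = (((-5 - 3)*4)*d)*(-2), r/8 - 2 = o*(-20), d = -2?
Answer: -49872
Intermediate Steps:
r = 336 (r = 16 + 8*(-2*(-20)) = 16 + 8*40 = 16 + 320 = 336)
y = -128 (y = (((-5 - 3)*4)*(-2))*(-2) = (-8*4*(-2))*(-2) = -32*(-2)*(-2) = 64*(-2) = -128)
M(F, n) = -1845 (M(F, n) = 27 - 9*(-128 + 336) = 27 - 9*208 = 27 - 1872 = -1845)
-48027 + M(-32 - 86, 185) = -48027 - 1845 = -49872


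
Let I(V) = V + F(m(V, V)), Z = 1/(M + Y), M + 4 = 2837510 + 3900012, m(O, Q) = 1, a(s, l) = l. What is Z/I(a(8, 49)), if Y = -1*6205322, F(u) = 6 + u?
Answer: 1/29802976 ≈ 3.3554e-8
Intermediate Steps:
M = 6737518 (M = -4 + (2837510 + 3900012) = -4 + 6737522 = 6737518)
Y = -6205322
Z = 1/532196 (Z = 1/(6737518 - 6205322) = 1/532196 ≈ 1.8790e-6)
I(V) = 7 + V (I(V) = V + (6 + 1) = V + 7 = 7 + V)
Z/I(a(8, 49)) = 1/(532196*(7 + 49)) = (1/532196)/56 = (1/532196)*(1/56) = 1/29802976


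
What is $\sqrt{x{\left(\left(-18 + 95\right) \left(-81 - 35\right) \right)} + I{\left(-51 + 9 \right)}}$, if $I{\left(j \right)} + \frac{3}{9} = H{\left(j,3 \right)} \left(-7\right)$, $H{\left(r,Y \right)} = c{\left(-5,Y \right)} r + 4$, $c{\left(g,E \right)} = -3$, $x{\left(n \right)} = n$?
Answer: $\frac{i \sqrt{88581}}{3} \approx 99.208 i$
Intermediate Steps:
$H{\left(r,Y \right)} = 4 - 3 r$ ($H{\left(r,Y \right)} = - 3 r + 4 = 4 - 3 r$)
$I{\left(j \right)} = - \frac{85}{3} + 21 j$ ($I{\left(j \right)} = - \frac{1}{3} + \left(4 - 3 j\right) \left(-7\right) = - \frac{1}{3} + \left(-28 + 21 j\right) = - \frac{85}{3} + 21 j$)
$\sqrt{x{\left(\left(-18 + 95\right) \left(-81 - 35\right) \right)} + I{\left(-51 + 9 \right)}} = \sqrt{\left(-18 + 95\right) \left(-81 - 35\right) + \left(- \frac{85}{3} + 21 \left(-51 + 9\right)\right)} = \sqrt{77 \left(-116\right) + \left(- \frac{85}{3} + 21 \left(-42\right)\right)} = \sqrt{-8932 - \frac{2731}{3}} = \sqrt{- \frac{29527}{3}} = \frac{i \sqrt{88581}}{3}$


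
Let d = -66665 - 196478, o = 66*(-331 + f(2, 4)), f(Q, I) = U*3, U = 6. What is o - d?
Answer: 242485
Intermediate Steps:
f(Q, I) = 18 (f(Q, I) = 6*3 = 18)
o = -20658 (o = 66*(-331 + 18) = 66*(-313) = -20658)
d = -263143
o - d = -20658 - 1*(-263143) = -20658 + 263143 = 242485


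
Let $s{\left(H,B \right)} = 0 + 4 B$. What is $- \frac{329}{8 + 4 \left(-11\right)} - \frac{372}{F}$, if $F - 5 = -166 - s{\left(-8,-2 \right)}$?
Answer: $\frac{7081}{612} \approx 11.57$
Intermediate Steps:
$s{\left(H,B \right)} = 4 B$
$F = -153$ ($F = 5 - \left(166 + 4 \left(-2\right)\right) = 5 - 158 = -153$)
$- \frac{329}{8 + 4 \left(-11\right)} - \frac{372}{F} = - \frac{329}{8 + 4 \left(-11\right)} - \frac{372}{-153} = - \frac{329}{8 - 44} - - \frac{124}{51} = - \frac{329}{-36} + \frac{124}{51} = \left(-329\right) \left(- \frac{1}{36}\right) + \frac{124}{51} = \frac{329}{36} + \frac{124}{51} = \frac{7081}{612}$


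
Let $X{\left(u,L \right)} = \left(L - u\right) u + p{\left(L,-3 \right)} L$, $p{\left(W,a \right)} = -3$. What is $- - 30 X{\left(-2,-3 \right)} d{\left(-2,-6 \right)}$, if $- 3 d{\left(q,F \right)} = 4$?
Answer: $-440$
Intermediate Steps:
$d{\left(q,F \right)} = - \frac{4}{3}$ ($d{\left(q,F \right)} = \left(- \frac{1}{3}\right) 4 = - \frac{4}{3}$)
$X{\left(u,L \right)} = - 3 L + u \left(L - u\right)$ ($X{\left(u,L \right)} = \left(L - u\right) u - 3 L = u \left(L - u\right) - 3 L = - 3 L + u \left(L - u\right)$)
$- - 30 X{\left(-2,-3 \right)} d{\left(-2,-6 \right)} = - \frac{- 30 \left(- \left(-2\right)^{2} - -9 - -6\right) \left(-4\right)}{3} = - \frac{- 30 \left(\left(-1\right) 4 + 9 + 6\right) \left(-4\right)}{3} = - \frac{- 30 \left(-4 + 9 + 6\right) \left(-4\right)}{3} = - \frac{\left(-30\right) 11 \left(-4\right)}{3} = - \frac{\left(-330\right) \left(-4\right)}{3} = \left(-1\right) 440 = -440$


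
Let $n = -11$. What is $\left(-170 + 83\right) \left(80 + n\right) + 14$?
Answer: $-5989$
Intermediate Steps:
$\left(-170 + 83\right) \left(80 + n\right) + 14 = \left(-170 + 83\right) \left(80 - 11\right) + 14 = \left(-87\right) 69 + 14 = -6003 + 14 = -5989$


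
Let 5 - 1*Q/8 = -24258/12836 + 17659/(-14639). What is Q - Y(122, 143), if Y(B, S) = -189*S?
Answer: 1272677873489/46976551 ≈ 27092.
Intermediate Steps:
Q = 3042629612/46976551 (Q = 40 - 8*(-24258/12836 + 17659/(-14639)) = 40 - 8*(-24258*1/12836 + 17659*(-1/14639)) = 40 - 8*(-12129/6418 - 17659/14639) = 40 - 8*(-290891893/93953102) = 40 + 1163567572/46976551 = 3042629612/46976551 ≈ 64.769)
Q - Y(122, 143) = 3042629612/46976551 - (-189)*143 = 3042629612/46976551 - 1*(-27027) = 3042629612/46976551 + 27027 = 1272677873489/46976551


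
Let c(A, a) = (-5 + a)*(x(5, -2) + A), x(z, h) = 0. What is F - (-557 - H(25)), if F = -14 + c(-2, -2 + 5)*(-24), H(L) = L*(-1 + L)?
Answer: 1047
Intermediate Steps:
c(A, a) = A*(-5 + a) (c(A, a) = (-5 + a)*(0 + A) = (-5 + a)*A = A*(-5 + a))
F = -110 (F = -14 - 2*(-5 + (-2 + 5))*(-24) = -14 - 2*(-5 + 3)*(-24) = -14 - 2*(-2)*(-24) = -14 + 4*(-24) = -14 - 96 = -110)
F - (-557 - H(25)) = -110 - (-557 - 25*(-1 + 25)) = -110 - (-557 - 25*24) = -110 - (-557 - 1*600) = -110 - (-557 - 600) = -110 - 1*(-1157) = -110 + 1157 = 1047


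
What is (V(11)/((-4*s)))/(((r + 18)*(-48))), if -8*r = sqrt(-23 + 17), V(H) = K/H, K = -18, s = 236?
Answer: -9/4487186 - I*sqrt(6)/71794976 ≈ -2.0057e-6 - 3.4118e-8*I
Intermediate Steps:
V(H) = -18/H
r = -I*sqrt(6)/8 (r = -sqrt(-23 + 17)/8 = -I*sqrt(6)/8 ≈ -0.30619*I)
(V(11)/((-4*s)))/(((r + 18)*(-48))) = ((-18/11)/((-4*236)))/(((-I*sqrt(6)/8 + 18)*(-48))) = (-18*1/11/(-944))/(((18 - I*sqrt(6)/8)*(-48))) = (-18/11*(-1/944))/(-864 + 6*I*sqrt(6)) = 9/(5192*(-864 + 6*I*sqrt(6)))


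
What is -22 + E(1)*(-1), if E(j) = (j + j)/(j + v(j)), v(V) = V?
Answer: -23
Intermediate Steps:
E(j) = 1 (E(j) = (j + j)/(j + j) = (2*j)/((2*j)) = (2*j)*(1/(2*j)) = 1)
-22 + E(1)*(-1) = -22 + 1*(-1) = -22 - 1 = -23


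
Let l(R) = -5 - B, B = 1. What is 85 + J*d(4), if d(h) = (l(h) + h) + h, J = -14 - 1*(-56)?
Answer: 169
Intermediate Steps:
l(R) = -6 (l(R) = -5 - 1*1 = -5 - 1 = -6)
J = 42 (J = -14 + 56 = 42)
d(h) = -6 + 2*h (d(h) = (-6 + h) + h = -6 + 2*h)
85 + J*d(4) = 85 + 42*(-6 + 2*4) = 85 + 42*(-6 + 8) = 85 + 42*2 = 85 + 84 = 169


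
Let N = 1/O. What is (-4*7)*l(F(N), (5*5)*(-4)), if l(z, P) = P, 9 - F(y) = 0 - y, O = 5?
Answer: 2800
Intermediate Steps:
N = ⅕ (N = 1/5 = ⅕ ≈ 0.20000)
F(y) = 9 + y (F(y) = 9 - (0 - y) = 9 - (-1)*y = 9 + y)
(-4*7)*l(F(N), (5*5)*(-4)) = (-4*7)*((5*5)*(-4)) = -700*(-4) = -28*(-100) = 2800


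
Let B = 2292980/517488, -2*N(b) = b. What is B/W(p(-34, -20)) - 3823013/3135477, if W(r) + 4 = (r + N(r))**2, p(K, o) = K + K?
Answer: -189323749558069/155766885290496 ≈ -1.2154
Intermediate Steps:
p(K, o) = 2*K
N(b) = -b/2
B = 573245/129372 (B = 2292980*(1/517488) = 573245/129372 ≈ 4.4310)
W(r) = -4 + r**2/4 (W(r) = -4 + (r - r/2)**2 = -4 + (r/2)**2 = -4 + r**2/4)
B/W(p(-34, -20)) - 3823013/3135477 = 573245/(129372*(-4 + (2*(-34))**2/4)) - 3823013/3135477 = 573245/(129372*(-4 + (1/4)*(-68)**2)) - 3823013*1/3135477 = 573245/(129372*(-4 + (1/4)*4624)) - 3823013/3135477 = 573245/(129372*(-4 + 1156)) - 3823013/3135477 = (573245/129372)/1152 - 3823013/3135477 = (573245/129372)*(1/1152) - 3823013/3135477 = 573245/149036544 - 3823013/3135477 = -189323749558069/155766885290496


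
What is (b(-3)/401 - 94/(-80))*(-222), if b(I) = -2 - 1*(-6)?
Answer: -2109777/8020 ≈ -263.06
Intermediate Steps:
b(I) = 4 (b(I) = -2 + 6 = 4)
(b(-3)/401 - 94/(-80))*(-222) = (4/401 - 94/(-80))*(-222) = (4*(1/401) - 94*(-1/80))*(-222) = (4/401 + 47/40)*(-222) = (19007/16040)*(-222) = -2109777/8020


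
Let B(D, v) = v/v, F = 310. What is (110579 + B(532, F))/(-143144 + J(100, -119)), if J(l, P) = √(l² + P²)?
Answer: -32636832/42247795 - 228*√24161/42247795 ≈ -0.77335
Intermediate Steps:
B(D, v) = 1
J(l, P) = √(P² + l²)
(110579 + B(532, F))/(-143144 + J(100, -119)) = (110579 + 1)/(-143144 + √((-119)² + 100²)) = 110580/(-143144 + √(14161 + 10000)) = 110580/(-143144 + √24161)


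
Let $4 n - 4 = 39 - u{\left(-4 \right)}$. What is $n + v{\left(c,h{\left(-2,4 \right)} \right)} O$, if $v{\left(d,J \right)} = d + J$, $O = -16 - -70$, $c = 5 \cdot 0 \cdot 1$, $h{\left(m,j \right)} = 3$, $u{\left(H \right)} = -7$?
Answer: $\frac{349}{2} \approx 174.5$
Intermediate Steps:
$c = 0$ ($c = 0 \cdot 1 = 0$)
$n = \frac{25}{2}$ ($n = 1 + \frac{39 - -7}{4} = 1 + \frac{39 + 7}{4} = 1 + \frac{1}{4} \cdot 46 = 1 + \frac{23}{2} = \frac{25}{2} \approx 12.5$)
$O = 54$ ($O = -16 + 70 = 54$)
$v{\left(d,J \right)} = J + d$
$n + v{\left(c,h{\left(-2,4 \right)} \right)} O = \frac{25}{2} + \left(3 + 0\right) 54 = \frac{25}{2} + 3 \cdot 54 = \frac{25}{2} + 162 = \frac{349}{2}$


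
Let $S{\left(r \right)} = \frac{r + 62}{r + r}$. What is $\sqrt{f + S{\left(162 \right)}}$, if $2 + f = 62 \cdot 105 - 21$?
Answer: $\frac{11 \sqrt{4343}}{9} \approx 80.546$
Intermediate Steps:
$S{\left(r \right)} = \frac{62 + r}{2 r}$
$f = 6487$ ($f = -2 + \left(62 \cdot 105 - 21\right) = -2 + \left(6510 - 21\right) = -2 + 6489 = 6487$)
$\sqrt{f + S{\left(162 \right)}} = \sqrt{6487 + \frac{62 + 162}{2 \cdot 162}} = \sqrt{6487 + \frac{1}{2} \cdot \frac{1}{162} \cdot 224} = \sqrt{6487 + \frac{56}{81}} = \sqrt{\frac{525503}{81}} = \frac{11 \sqrt{4343}}{9}$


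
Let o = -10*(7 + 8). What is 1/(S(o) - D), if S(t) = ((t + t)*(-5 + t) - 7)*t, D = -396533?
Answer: -1/6577417 ≈ -1.5204e-7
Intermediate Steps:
o = -150 (o = -10*15 = -150)
S(t) = t*(-7 + 2*t*(-5 + t)) (S(t) = ((2*t)*(-5 + t) - 7)*t = (2*t*(-5 + t) - 7)*t = (-7 + 2*t*(-5 + t))*t = t*(-7 + 2*t*(-5 + t)))
1/(S(o) - D) = 1/(-150*(-7 - 10*(-150) + 2*(-150)²) - 1*(-396533)) = 1/(-150*(-7 + 1500 + 2*22500) + 396533) = 1/(-150*(-7 + 1500 + 45000) + 396533) = 1/(-150*46493 + 396533) = 1/(-6973950 + 396533) = 1/(-6577417) = -1/6577417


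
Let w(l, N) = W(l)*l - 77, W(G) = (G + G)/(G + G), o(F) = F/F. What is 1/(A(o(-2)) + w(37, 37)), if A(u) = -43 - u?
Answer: -1/84 ≈ -0.011905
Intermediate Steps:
o(F) = 1
W(G) = 1 (W(G) = (2*G)/((2*G)) = (2*G)*(1/(2*G)) = 1)
w(l, N) = -77 + l (w(l, N) = 1*l - 77 = l - 77 = -77 + l)
1/(A(o(-2)) + w(37, 37)) = 1/((-43 - 1*1) + (-77 + 37)) = 1/((-43 - 1) - 40) = 1/(-44 - 40) = 1/(-84) = -1/84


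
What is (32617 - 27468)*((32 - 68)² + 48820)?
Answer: 258047284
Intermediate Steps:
(32617 - 27468)*((32 - 68)² + 48820) = 5149*((-36)² + 48820) = 5149*(1296 + 48820) = 5149*50116 = 258047284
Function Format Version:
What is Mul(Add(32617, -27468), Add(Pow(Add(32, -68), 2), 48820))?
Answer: 258047284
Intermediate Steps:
Mul(Add(32617, -27468), Add(Pow(Add(32, -68), 2), 48820)) = Mul(5149, Add(Pow(-36, 2), 48820)) = Mul(5149, Add(1296, 48820)) = Mul(5149, 50116) = 258047284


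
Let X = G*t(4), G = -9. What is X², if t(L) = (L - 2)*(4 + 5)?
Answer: 26244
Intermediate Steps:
t(L) = -18 + 9*L (t(L) = (-2 + L)*9 = -18 + 9*L)
X = -162 (X = -9*(-18 + 9*4) = -9*(-18 + 36) = -9*18 = -162)
X² = (-162)² = 26244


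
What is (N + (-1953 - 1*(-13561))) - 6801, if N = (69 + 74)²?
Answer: 25256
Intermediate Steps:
N = 20449 (N = 143² = 20449)
(N + (-1953 - 1*(-13561))) - 6801 = (20449 + (-1953 - 1*(-13561))) - 6801 = (20449 + (-1953 + 13561)) - 6801 = (20449 + 11608) - 6801 = 32057 - 6801 = 25256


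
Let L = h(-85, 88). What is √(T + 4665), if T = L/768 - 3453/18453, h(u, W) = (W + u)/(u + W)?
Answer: √406638296359059/295248 ≈ 68.299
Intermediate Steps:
h(u, W) = 1 (h(u, W) = (W + u)/(W + u) = 1)
L = 1
T = -877817/4723968 (T = 1/768 - 3453/18453 = 1*(1/768) - 3453*1/18453 = 1/768 - 1151/6151 = -877817/4723968 ≈ -0.18582)
√(T + 4665) = √(-877817/4723968 + 4665) = √(22036432903/4723968) = √406638296359059/295248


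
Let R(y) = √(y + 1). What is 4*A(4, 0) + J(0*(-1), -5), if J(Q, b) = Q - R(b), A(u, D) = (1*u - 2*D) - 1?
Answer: 12 - 2*I ≈ 12.0 - 2.0*I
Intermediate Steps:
R(y) = √(1 + y)
A(u, D) = -1 + u - 2*D (A(u, D) = (u - 2*D) - 1 = -1 + u - 2*D)
J(Q, b) = Q - √(1 + b)
4*A(4, 0) + J(0*(-1), -5) = 4*(-1 + 4 - 2*0) + (0*(-1) - √(1 - 5)) = 4*(-1 + 4 + 0) + (0 - √(-4)) = 4*3 + (0 - 2*I) = 12 + (0 - 2*I) = 12 - 2*I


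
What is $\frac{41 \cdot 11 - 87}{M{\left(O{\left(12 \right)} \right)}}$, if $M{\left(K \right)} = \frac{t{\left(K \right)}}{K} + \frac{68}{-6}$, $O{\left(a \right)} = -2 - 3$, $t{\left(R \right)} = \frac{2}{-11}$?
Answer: $- \frac{15015}{466} \approx -32.221$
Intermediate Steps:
$t{\left(R \right)} = - \frac{2}{11}$ ($t{\left(R \right)} = 2 \left(- \frac{1}{11}\right) = - \frac{2}{11}$)
$O{\left(a \right)} = -5$ ($O{\left(a \right)} = -2 - 3 = -5$)
$M{\left(K \right)} = - \frac{34}{3} - \frac{2}{11 K}$ ($M{\left(K \right)} = - \frac{2}{11 K} + \frac{68}{-6} = - \frac{2}{11 K} + 68 \left(- \frac{1}{6}\right) = - \frac{2}{11 K} - \frac{34}{3} = - \frac{34}{3} - \frac{2}{11 K}$)
$\frac{41 \cdot 11 - 87}{M{\left(O{\left(12 \right)} \right)}} = \frac{41 \cdot 11 - 87}{\frac{2}{33} \frac{1}{-5} \left(-3 - -935\right)} = \frac{451 - 87}{\frac{2}{33} \left(- \frac{1}{5}\right) \left(-3 + 935\right)} = \frac{364}{\frac{2}{33} \left(- \frac{1}{5}\right) 932} = \frac{364}{- \frac{1864}{165}} = 364 \left(- \frac{165}{1864}\right) = - \frac{15015}{466}$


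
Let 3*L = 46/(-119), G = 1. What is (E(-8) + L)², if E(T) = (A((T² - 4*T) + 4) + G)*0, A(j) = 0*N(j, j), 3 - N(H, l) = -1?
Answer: 2116/127449 ≈ 0.016603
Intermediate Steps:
N(H, l) = 4 (N(H, l) = 3 - 1*(-1) = 3 + 1 = 4)
A(j) = 0 (A(j) = 0*4 = 0)
L = -46/357 (L = (46/(-119))/3 = (46*(-1/119))/3 = (⅓)*(-46/119) = -46/357 ≈ -0.12885)
E(T) = 0 (E(T) = (0 + 1)*0 = 1*0 = 0)
(E(-8) + L)² = (0 - 46/357)² = (-46/357)² = 2116/127449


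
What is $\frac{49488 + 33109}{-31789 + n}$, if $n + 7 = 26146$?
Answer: $- \frac{82597}{5650} \approx -14.619$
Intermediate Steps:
$n = 26139$ ($n = -7 + 26146 = 26139$)
$\frac{49488 + 33109}{-31789 + n} = \frac{49488 + 33109}{-31789 + 26139} = \frac{82597}{-5650} = 82597 \left(- \frac{1}{5650}\right) = - \frac{82597}{5650}$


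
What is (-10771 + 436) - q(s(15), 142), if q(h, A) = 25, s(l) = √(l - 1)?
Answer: -10360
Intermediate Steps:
s(l) = √(-1 + l)
(-10771 + 436) - q(s(15), 142) = (-10771 + 436) - 1*25 = -10335 - 25 = -10360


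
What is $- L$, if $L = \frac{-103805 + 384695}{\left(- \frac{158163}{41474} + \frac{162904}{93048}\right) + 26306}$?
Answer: $- \frac{135496868163660}{12688600917973} \approx -10.679$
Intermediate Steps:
$L = \frac{135496868163660}{12688600917973}$ ($L = \frac{280890}{\left(\left(-158163\right) \frac{1}{41474} + 162904 \cdot \frac{1}{93048}\right) + 26306} = \frac{280890}{\left(- \frac{158163}{41474} + \frac{20363}{11631}\right) + 26306} = \frac{280890}{- \frac{995058791}{482384094} + 26306} = \frac{280890}{\frac{12688600917973}{482384094}} = 280890 \cdot \frac{482384094}{12688600917973} = \frac{135496868163660}{12688600917973} \approx 10.679$)
$- L = \left(-1\right) \frac{135496868163660}{12688600917973} = - \frac{135496868163660}{12688600917973}$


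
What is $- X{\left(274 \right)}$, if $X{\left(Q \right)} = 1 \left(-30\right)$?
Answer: $30$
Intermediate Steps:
$X{\left(Q \right)} = -30$
$- X{\left(274 \right)} = \left(-1\right) \left(-30\right) = 30$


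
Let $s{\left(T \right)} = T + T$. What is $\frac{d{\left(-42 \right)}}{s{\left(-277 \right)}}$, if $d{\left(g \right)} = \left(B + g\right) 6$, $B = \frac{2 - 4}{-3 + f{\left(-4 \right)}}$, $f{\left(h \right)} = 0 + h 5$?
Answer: $\frac{2892}{6371} \approx 0.45393$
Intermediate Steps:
$f{\left(h \right)} = 5 h$ ($f{\left(h \right)} = 0 + 5 h = 5 h$)
$B = \frac{2}{23}$ ($B = \frac{2 - 4}{-3 + 5 \left(-4\right)} = - \frac{2}{-3 - 20} = - \frac{2}{-23} = \left(-2\right) \left(- \frac{1}{23}\right) = \frac{2}{23} \approx 0.086957$)
$d{\left(g \right)} = \frac{12}{23} + 6 g$ ($d{\left(g \right)} = \left(\frac{2}{23} + g\right) 6 = \frac{12}{23} + 6 g$)
$s{\left(T \right)} = 2 T$
$\frac{d{\left(-42 \right)}}{s{\left(-277 \right)}} = \frac{\frac{12}{23} + 6 \left(-42\right)}{2 \left(-277\right)} = \frac{\frac{12}{23} - 252}{-554} = \left(- \frac{5784}{23}\right) \left(- \frac{1}{554}\right) = \frac{2892}{6371}$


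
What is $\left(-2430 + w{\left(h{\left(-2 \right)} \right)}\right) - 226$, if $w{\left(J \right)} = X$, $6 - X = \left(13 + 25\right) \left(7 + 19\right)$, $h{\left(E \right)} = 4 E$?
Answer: $-3638$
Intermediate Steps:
$X = -982$ ($X = 6 - \left(13 + 25\right) \left(7 + 19\right) = 6 - 38 \cdot 26 = 6 - 988 = -982$)
$w{\left(J \right)} = -982$
$\left(-2430 + w{\left(h{\left(-2 \right)} \right)}\right) - 226 = \left(-2430 - 982\right) - 226 = -3412 - 226 = -3638$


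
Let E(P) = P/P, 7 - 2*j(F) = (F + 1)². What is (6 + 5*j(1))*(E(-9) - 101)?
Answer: -1350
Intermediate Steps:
j(F) = 7/2 - (1 + F)²/2 (j(F) = 7/2 - (F + 1)²/2 = 7/2 - (1 + F)²/2)
E(P) = 1
(6 + 5*j(1))*(E(-9) - 101) = (6 + 5*(7/2 - (1 + 1)²/2))*(1 - 101) = (6 + 5*(7/2 - ½*2²))*(-100) = (6 + 5*(7/2 - ½*4))*(-100) = (6 + 5*(7/2 - 2))*(-100) = (6 + 5*(3/2))*(-100) = (6 + 15/2)*(-100) = (27/2)*(-100) = -1350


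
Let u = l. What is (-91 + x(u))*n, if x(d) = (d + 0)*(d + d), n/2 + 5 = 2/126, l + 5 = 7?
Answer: 52124/63 ≈ 827.37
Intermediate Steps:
l = 2 (l = -5 + 7 = 2)
u = 2
n = -628/63 (n = -10 + 2*(2/126) = -10 + 2*(2*(1/126)) = -10 + 2*(1/63) = -10 + 2/63 = -628/63 ≈ -9.9682)
x(d) = 2*d² (x(d) = d*(2*d) = 2*d²)
(-91 + x(u))*n = (-91 + 2*2²)*(-628/63) = (-91 + 2*4)*(-628/63) = (-91 + 8)*(-628/63) = -83*(-628/63) = 52124/63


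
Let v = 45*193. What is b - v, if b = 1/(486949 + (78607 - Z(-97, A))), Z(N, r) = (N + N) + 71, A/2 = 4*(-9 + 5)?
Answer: -4912922114/565679 ≈ -8685.0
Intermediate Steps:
A = -32 (A = 2*(4*(-9 + 5)) = 2*(4*(-4)) = 2*(-16) = -32)
Z(N, r) = 71 + 2*N (Z(N, r) = 2*N + 71 = 71 + 2*N)
b = 1/565679 (b = 1/(486949 + (78607 - (71 + 2*(-97)))) = 1/(486949 + (78607 - (71 - 194))) = 1/(486949 + (78607 - 1*(-123))) = 1/(486949 + (78607 + 123)) = 1/(486949 + 78730) = 1/565679 ≈ 1.7678e-6)
v = 8685
b - v = 1/565679 - 1*8685 = 1/565679 - 8685 = -4912922114/565679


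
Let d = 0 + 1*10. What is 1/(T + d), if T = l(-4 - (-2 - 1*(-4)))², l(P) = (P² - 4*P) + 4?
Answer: 1/4106 ≈ 0.00024355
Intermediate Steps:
l(P) = 4 + P² - 4*P
d = 10 (d = 0 + 10 = 10)
T = 4096 (T = (4 + (-4 - (-2 - 1*(-4)))² - 4*(-4 - (-2 - 1*(-4))))² = (4 + (-4 - (-2 + 4))² - 4*(-4 - (-2 + 4)))² = (4 + (-4 - 1*2)² - 4*(-4 - 1*2))² = (4 + (-4 - 2)² - 4*(-4 - 2))² = (4 + (-6)² - 4*(-6))² = (4 + 36 + 24)² = 64² = 4096)
1/(T + d) = 1/(4096 + 10) = 1/4106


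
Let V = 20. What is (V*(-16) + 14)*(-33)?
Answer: 10098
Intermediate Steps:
(V*(-16) + 14)*(-33) = (20*(-16) + 14)*(-33) = (-320 + 14)*(-33) = -306*(-33) = 10098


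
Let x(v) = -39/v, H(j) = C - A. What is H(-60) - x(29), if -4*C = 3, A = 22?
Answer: -2483/116 ≈ -21.405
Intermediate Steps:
C = -¾ (C = -¼*3 = -¾ ≈ -0.75000)
H(j) = -91/4 (H(j) = -¾ - 1*22 = -¾ - 22 = -91/4)
H(-60) - x(29) = -91/4 - (-39)/29 = -91/4 - 1*(-39/29) = -91/4 + 39/29 = -2483/116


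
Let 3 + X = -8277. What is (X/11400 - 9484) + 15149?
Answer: 538106/95 ≈ 5664.3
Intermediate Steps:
X = -8280 (X = -3 - 8277 = -8280)
(X/11400 - 9484) + 15149 = (-8280/11400 - 9484) + 15149 = (-8280*1/11400 - 9484) + 15149 = (-69/95 - 9484) + 15149 = -901049/95 + 15149 = 538106/95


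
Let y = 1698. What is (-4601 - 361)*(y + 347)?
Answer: -10147290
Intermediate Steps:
(-4601 - 361)*(y + 347) = (-4601 - 361)*(1698 + 347) = -4962*2045 = -10147290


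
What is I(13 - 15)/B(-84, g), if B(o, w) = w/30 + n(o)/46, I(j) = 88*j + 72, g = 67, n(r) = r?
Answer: -71760/281 ≈ -255.37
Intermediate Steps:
I(j) = 72 + 88*j
B(o, w) = w/30 + o/46
I(13 - 15)/B(-84, g) = (72 + 88*(13 - 15))/((1/30)*67 + (1/46)*(-84)) = (72 + 88*(-2))/(67/30 - 42/23) = (72 - 176)/(281/690) = -104*690/281 = -71760/281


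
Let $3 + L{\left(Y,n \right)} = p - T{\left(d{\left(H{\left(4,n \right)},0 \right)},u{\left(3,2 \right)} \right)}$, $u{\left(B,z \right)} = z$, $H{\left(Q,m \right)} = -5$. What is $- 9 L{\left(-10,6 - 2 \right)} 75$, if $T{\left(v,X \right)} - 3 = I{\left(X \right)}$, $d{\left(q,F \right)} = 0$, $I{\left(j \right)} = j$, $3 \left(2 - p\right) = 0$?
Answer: $4050$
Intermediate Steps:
$p = 2$ ($p = 2 - 0 = 2 + 0 = 2$)
$T{\left(v,X \right)} = 3 + X$
$L{\left(Y,n \right)} = -6$ ($L{\left(Y,n \right)} = -3 + \left(2 - \left(3 + 2\right)\right) = -3 + \left(2 - 5\right) = -3 - 3 = -6$)
$- 9 L{\left(-10,6 - 2 \right)} 75 = \left(-9\right) \left(-6\right) 75 = 54 \cdot 75 = 4050$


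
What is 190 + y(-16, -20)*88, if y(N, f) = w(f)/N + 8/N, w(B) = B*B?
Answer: -2054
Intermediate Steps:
w(B) = B**2
y(N, f) = 8/N + f**2/N (y(N, f) = f**2/N + 8/N = 8/N + f**2/N)
190 + y(-16, -20)*88 = 190 + ((8 + (-20)**2)/(-16))*88 = 190 - (8 + 400)/16*88 = 190 - 1/16*408*88 = 190 - 51/2*88 = 190 - 2244 = -2054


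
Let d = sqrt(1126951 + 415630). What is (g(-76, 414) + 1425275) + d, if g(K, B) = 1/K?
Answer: 108320899/76 + sqrt(1542581) ≈ 1.4265e+6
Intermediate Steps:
d = sqrt(1542581) ≈ 1242.0
(g(-76, 414) + 1425275) + d = (1/(-76) + 1425275) + sqrt(1542581) = (-1/76 + 1425275) + sqrt(1542581) = 108320899/76 + sqrt(1542581)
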